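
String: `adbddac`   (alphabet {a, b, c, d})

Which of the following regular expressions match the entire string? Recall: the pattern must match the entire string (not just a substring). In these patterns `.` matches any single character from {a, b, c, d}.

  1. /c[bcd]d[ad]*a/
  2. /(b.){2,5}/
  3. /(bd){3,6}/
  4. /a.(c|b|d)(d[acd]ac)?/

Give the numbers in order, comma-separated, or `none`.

1 → no match — must start with `c`
2 → no match — must start with `b`
3 → no match — must start with `bd`
4 → match

4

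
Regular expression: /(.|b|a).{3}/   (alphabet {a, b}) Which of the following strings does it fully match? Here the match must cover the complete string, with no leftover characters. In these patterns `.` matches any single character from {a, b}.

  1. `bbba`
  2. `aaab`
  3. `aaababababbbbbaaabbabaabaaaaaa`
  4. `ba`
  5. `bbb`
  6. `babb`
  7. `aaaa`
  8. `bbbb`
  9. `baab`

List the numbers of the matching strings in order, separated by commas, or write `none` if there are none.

1, 2, 6, 7, 8, 9

1 → match
2 → match
3 → no match
4 → no match
5 → no match
6 → match
7 → match
8 → match
9 → match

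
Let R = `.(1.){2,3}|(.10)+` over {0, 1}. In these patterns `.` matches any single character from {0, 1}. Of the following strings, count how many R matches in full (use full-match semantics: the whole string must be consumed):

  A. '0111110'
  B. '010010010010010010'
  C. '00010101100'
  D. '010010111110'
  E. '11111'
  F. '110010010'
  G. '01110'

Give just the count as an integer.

A. '0111110' → match
B → match
C. '00010101100' → no match
D. '010010111110' → no match
E. '11111' → match
F. '110010010' → match
G. '01110' → match
Total matched: 5

5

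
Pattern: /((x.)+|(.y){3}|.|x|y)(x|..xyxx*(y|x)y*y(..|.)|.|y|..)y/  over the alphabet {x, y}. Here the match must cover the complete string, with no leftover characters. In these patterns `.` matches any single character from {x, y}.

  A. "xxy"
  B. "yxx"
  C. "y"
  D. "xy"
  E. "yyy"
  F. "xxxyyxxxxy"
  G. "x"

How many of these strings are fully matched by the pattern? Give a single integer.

A → match
B → no match — must end with "y"
C → no match
D → no match
E → match
F → no match
G → no match — must end with "y"
Total matched: 2

2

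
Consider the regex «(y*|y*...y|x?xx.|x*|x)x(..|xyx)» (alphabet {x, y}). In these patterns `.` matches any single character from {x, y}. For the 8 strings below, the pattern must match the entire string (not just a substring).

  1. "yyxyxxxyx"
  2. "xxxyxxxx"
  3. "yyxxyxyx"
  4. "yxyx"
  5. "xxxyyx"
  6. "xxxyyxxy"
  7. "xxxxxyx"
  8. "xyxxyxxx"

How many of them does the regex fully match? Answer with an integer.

1 → no match
2 → no match
3 → match
4 → match
5 → no match
6 → no match
7 → match
8 → no match
Total matched: 3

3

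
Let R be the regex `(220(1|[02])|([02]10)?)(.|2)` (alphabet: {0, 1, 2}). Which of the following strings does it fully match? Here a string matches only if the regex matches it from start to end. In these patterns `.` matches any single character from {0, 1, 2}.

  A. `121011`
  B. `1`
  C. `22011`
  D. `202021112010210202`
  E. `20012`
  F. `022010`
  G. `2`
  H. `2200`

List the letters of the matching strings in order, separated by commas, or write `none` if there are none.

B, C, G

A → no match
B → match
C → match
D → no match
E → no match
F → no match
G → match
H → no match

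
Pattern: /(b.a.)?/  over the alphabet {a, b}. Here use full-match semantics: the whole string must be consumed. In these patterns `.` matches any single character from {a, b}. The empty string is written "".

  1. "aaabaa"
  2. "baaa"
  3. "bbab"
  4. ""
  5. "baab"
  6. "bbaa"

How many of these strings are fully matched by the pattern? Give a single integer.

1. "aaabaa" → no match
2. "baaa" → match
3. "bbab" → match
4. "" → match
5. "baab" → match
6. "bbaa" → match
Total matched: 5

5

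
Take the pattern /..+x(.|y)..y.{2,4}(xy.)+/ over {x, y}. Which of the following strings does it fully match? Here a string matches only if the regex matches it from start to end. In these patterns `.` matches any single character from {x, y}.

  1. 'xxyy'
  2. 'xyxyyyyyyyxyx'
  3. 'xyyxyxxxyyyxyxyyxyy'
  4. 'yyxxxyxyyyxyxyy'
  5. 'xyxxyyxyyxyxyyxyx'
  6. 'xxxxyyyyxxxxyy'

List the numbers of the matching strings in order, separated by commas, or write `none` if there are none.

2, 3, 4, 5, 6

1 → no match
2 → match
3 → match
4 → match
5 → match
6 → match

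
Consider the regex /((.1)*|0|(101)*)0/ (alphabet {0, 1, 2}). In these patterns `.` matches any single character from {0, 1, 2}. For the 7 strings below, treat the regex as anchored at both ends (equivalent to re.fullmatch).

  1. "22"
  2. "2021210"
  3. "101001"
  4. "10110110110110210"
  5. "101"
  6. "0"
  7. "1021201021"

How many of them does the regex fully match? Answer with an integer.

1. "22" → no match — must end with "0"
2. "2021210" → no match
3. "101001" → no match — must end with "0"
4 → no match
5. "101" → no match — must end with "0"
6. "0" → match
7. "1021201021" → no match — must end with "0"
Total matched: 1

1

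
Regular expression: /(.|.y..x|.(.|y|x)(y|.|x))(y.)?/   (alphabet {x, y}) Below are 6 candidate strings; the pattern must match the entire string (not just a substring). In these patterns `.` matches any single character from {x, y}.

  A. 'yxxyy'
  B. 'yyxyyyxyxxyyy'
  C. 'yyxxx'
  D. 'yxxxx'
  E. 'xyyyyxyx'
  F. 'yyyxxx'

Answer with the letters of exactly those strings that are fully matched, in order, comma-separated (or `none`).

A, C

A → match
B → no match
C → match
D → no match
E → no match
F → no match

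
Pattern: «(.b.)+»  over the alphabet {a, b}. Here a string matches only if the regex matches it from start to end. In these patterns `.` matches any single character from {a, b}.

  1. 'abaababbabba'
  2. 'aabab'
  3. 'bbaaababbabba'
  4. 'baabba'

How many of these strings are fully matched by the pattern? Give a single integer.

1 → match
2 → no match
3 → no match
4 → no match
Total matched: 1

1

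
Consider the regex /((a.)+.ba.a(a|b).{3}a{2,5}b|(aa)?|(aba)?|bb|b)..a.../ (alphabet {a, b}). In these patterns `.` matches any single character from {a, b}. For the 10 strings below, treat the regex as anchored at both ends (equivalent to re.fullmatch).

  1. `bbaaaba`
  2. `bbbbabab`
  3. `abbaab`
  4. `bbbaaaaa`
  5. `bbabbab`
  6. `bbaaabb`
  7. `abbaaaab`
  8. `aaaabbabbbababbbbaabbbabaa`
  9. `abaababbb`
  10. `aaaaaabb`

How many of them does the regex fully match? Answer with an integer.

6

1. `bbaaaba` → match
2. `bbbbabab` → match
3. `abbaab` → no match
4. `bbbaaaaa` → match
5. `bbabbab` → no match
6. `bbaaabb` → match
7. `abbaaaab` → no match
8 → no match
9. `abaababbb` → match
10. `aaaaaabb` → match
Total matched: 6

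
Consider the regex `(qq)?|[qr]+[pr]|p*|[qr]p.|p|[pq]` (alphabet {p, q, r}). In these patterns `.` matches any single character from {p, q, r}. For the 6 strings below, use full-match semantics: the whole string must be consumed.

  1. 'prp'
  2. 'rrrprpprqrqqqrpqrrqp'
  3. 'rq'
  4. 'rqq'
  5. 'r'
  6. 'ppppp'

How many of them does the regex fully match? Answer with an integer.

1. 'prp' → no match
2 → no match
3. 'rq' → no match
4. 'rqq' → no match
5. 'r' → no match
6. 'ppppp' → match
Total matched: 1

1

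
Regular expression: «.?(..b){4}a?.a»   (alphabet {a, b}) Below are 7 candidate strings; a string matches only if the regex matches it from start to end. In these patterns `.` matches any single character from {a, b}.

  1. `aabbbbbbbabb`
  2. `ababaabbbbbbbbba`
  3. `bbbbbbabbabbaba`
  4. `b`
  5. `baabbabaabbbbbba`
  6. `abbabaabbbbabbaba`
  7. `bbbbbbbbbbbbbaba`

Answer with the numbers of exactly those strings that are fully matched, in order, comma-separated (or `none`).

1. `aabbbbbbbabb` → no match — must end with `a`
2 → no match
3 → match
4. `b` → no match — must end with `a`
5 → no match
6 → no match
7 → match

3, 7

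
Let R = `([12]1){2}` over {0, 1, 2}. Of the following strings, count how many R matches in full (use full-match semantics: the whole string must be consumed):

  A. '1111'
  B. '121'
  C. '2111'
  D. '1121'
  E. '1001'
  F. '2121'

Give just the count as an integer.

4

A. '1111' → match
B. '121' → no match
C. '2111' → match
D. '1121' → match
E. '1001' → no match
F. '2121' → match
Total matched: 4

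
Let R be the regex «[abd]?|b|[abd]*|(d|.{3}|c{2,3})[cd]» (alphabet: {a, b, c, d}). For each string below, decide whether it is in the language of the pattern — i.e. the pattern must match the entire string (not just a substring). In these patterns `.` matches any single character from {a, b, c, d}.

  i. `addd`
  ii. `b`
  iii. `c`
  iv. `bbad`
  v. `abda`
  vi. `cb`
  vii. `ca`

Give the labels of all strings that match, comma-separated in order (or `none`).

i → match
ii → match
iii → no match
iv → match
v → match
vi → no match
vii → no match

i, ii, iv, v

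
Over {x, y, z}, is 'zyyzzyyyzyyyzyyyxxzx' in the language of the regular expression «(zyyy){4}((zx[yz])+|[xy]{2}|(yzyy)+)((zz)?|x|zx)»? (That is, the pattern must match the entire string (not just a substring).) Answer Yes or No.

No

Every match must start with 'zyyy', but 'zyyzzyyyzyyyzyyyxxzx' does not.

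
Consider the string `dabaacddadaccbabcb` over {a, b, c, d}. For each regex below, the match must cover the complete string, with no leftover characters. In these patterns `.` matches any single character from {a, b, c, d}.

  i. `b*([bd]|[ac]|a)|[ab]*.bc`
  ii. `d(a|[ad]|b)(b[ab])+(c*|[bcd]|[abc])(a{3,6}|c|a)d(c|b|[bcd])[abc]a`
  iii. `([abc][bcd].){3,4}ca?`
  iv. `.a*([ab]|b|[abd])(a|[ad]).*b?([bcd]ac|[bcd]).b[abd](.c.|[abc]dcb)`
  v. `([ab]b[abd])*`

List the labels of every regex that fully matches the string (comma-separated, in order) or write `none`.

i → no match
ii → no match — must end with `a`
iii → no match
iv → match
v → no match

iv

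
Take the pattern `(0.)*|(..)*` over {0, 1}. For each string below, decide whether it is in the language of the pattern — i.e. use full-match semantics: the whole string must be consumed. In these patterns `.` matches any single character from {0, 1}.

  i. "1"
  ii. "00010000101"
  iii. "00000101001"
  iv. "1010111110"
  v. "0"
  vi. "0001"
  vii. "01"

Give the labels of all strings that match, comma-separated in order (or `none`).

iv, vi, vii

i → no match
ii → no match
iii → no match
iv → match
v → no match
vi → match
vii → match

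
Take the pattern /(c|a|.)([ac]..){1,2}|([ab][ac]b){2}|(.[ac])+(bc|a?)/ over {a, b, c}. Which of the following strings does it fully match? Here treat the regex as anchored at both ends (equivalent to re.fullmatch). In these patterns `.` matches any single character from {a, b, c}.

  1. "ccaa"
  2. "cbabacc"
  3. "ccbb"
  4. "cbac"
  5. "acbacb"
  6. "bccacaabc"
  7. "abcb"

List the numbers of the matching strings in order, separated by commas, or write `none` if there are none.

1 → match
2 → no match
3 → match
4 → no match
5 → match
6 → no match
7 → no match

1, 3, 5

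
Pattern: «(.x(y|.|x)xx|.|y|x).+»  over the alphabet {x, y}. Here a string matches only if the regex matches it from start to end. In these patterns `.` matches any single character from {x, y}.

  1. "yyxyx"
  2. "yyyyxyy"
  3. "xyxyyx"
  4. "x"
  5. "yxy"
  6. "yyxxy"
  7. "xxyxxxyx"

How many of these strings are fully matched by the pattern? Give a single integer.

6

1 → match
2 → match
3 → match
4 → no match
5 → match
6 → match
7 → match
Total matched: 6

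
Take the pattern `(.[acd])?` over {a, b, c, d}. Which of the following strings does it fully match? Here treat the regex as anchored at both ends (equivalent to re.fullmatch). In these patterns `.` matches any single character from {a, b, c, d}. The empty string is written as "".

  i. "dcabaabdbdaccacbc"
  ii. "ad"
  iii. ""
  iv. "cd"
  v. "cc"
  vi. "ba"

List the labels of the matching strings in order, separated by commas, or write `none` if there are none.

i → no match
ii → match
iii → match
iv → match
v → match
vi → match

ii, iii, iv, v, vi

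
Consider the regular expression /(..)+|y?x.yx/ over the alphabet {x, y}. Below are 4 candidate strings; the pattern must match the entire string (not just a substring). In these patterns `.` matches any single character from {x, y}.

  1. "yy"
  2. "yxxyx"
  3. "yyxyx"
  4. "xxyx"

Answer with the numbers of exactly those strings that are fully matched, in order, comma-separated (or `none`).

1 → match
2 → match
3 → no match
4 → match

1, 2, 4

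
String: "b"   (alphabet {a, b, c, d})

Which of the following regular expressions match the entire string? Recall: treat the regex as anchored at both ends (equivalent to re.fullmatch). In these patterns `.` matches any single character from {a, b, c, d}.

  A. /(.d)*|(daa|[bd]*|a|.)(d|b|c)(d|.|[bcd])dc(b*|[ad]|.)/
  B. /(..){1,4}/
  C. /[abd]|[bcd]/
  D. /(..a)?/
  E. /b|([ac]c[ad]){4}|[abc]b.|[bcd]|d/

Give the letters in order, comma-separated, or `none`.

A → no match
B → no match
C → match
D → no match
E → match

C, E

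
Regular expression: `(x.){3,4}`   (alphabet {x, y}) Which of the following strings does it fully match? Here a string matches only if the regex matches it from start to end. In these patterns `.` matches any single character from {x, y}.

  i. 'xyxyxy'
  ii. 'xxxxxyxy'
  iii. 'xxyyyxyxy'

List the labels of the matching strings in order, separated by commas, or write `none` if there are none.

i → match
ii → match
iii → no match

i, ii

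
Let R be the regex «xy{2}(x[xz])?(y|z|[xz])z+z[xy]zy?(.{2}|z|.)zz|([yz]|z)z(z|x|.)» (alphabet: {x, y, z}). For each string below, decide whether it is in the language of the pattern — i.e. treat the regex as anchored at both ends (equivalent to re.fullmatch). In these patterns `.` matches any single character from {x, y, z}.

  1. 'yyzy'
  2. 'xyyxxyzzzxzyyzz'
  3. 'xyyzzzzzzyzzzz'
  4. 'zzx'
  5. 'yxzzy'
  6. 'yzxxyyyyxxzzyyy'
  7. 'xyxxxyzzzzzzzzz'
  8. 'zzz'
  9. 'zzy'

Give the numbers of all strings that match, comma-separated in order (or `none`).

2, 3, 4, 8, 9

1 → no match
2 → match
3 → match
4 → match
5 → no match
6 → no match
7 → no match
8 → match
9 → match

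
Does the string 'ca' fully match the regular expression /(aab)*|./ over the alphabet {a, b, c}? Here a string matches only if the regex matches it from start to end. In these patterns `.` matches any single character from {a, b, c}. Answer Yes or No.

No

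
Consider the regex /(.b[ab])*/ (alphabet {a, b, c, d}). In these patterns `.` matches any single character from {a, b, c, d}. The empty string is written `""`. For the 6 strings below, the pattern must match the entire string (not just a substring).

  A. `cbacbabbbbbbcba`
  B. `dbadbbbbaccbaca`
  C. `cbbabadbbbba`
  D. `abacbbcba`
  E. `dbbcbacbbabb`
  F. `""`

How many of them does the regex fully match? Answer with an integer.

5

A → match
B → no match
C → match
D → match
E → match
F → match
Total matched: 5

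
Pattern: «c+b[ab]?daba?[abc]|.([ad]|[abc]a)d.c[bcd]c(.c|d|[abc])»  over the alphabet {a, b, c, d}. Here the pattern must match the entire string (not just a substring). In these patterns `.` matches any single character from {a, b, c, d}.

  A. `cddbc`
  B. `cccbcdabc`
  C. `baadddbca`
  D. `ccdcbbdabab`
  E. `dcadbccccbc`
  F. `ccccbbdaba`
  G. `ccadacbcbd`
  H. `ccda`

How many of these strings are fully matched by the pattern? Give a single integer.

1

A. `cddbc` → no match
B. `cccbcdabc` → no match
C. `baadddbca` → no match
D. `ccdcbbdabab` → no match
E. `dcadbccccbc` → no match
F. `ccccbbdaba` → match
G. `ccadacbcbd` → no match
H. `ccda` → no match
Total matched: 1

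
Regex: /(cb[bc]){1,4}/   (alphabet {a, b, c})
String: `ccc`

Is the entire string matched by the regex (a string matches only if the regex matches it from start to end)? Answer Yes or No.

No

Every match must start with `cb`, but `ccc` does not.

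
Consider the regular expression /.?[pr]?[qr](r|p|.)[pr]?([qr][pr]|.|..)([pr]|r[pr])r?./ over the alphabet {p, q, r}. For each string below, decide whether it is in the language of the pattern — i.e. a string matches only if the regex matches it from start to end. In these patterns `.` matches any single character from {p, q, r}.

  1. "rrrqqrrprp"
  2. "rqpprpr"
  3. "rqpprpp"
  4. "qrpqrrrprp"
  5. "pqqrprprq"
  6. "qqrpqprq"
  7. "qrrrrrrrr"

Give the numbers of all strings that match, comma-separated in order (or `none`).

1. "rrrqqrrprp" → match
2. "rqpprpr" → match
3. "rqpprpp" → match
4. "qrpqrrrprp" → no match
5. "pqqrprprq" → match
6. "qqrpqprq" → match
7. "qrrrrrrrr" → match

1, 2, 3, 5, 6, 7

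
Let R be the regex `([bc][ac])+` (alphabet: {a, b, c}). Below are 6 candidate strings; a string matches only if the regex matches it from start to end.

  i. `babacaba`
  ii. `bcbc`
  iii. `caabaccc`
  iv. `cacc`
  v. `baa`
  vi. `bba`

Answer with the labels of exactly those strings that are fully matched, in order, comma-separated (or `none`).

i → match
ii → match
iii → no match
iv → match
v → no match
vi → no match

i, ii, iv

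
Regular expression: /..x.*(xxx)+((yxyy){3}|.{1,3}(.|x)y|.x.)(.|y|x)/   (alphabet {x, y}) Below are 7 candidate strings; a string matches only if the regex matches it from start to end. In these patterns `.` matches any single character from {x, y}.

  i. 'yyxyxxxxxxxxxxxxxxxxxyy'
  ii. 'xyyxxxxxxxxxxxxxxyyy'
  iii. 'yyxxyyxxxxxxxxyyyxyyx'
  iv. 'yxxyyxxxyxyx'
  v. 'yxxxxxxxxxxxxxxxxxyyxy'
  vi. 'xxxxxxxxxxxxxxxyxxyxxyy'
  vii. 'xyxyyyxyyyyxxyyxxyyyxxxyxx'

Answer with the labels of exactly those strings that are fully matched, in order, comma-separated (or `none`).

i, iv

i → match
ii → no match
iii → no match
iv → match
v → no match
vi → no match
vii → no match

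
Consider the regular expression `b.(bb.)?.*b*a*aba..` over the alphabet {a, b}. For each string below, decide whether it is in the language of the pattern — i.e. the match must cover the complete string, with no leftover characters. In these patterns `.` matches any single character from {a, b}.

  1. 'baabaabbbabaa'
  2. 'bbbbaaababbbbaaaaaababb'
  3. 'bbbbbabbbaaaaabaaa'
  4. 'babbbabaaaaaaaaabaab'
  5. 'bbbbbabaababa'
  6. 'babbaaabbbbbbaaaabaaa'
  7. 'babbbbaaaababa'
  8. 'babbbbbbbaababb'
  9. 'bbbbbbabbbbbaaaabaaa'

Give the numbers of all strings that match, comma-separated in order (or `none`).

2, 3, 4, 5, 6, 7, 8, 9

1 → no match
2 → match
3 → match
4 → match
5 → match
6 → match
7 → match
8 → match
9 → match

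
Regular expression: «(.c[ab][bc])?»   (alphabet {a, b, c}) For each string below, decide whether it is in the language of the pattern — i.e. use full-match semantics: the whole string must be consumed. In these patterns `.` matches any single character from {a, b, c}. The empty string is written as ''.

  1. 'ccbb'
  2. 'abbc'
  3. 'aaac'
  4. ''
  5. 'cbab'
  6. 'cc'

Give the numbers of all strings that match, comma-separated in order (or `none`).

1. 'ccbb' → match
2. 'abbc' → no match
3. 'aaac' → no match
4. '' → match
5. 'cbab' → no match
6. 'cc' → no match

1, 4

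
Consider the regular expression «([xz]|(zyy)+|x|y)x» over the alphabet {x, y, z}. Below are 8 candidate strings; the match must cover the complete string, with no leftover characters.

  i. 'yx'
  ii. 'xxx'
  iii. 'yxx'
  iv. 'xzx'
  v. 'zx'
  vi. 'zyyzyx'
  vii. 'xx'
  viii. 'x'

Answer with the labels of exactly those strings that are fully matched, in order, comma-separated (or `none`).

i, v, vii

i → match
ii → no match
iii → no match
iv → no match
v → match
vi → no match
vii → match
viii → no match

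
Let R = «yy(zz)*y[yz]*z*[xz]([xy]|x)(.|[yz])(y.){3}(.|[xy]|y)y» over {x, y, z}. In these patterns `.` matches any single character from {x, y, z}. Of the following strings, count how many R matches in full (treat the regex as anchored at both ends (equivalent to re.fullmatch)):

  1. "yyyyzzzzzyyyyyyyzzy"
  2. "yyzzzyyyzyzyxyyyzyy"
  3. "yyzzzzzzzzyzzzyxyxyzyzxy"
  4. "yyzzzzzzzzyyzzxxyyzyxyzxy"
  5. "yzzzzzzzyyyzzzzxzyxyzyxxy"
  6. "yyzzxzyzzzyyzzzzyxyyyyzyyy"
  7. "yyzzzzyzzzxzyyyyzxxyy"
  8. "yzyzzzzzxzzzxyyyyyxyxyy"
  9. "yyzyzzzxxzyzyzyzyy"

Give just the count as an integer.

1 → match
2 → no match
3 → match
4 → match
5 → no match — must start with "yy"
6 → no match
7 → no match
8 → no match — must start with "yy"
9 → no match
Total matched: 3

3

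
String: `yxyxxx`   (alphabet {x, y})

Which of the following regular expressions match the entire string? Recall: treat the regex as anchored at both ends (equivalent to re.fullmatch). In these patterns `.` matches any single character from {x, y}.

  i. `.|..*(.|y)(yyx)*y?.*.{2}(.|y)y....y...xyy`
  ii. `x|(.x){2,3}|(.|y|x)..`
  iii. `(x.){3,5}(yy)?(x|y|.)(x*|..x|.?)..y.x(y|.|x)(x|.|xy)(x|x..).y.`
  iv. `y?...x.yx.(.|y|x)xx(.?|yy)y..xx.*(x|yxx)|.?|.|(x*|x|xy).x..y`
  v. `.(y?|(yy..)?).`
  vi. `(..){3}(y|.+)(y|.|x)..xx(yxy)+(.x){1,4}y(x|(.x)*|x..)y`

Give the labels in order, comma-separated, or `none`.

ii

i → no match
ii → match
iii → no match — must start with `x`
iv → no match
v → no match
vi → no match — must end with `y`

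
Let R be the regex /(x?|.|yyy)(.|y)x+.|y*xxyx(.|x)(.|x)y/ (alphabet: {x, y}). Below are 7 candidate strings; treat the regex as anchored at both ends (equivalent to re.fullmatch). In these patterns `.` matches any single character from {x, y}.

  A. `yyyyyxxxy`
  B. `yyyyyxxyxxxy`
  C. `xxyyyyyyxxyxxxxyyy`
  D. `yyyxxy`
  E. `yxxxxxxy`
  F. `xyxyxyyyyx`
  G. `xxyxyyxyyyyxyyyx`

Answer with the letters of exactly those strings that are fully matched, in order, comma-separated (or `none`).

A → no match
B → match
C → no match
D → match
E → match
F → no match
G → no match

B, D, E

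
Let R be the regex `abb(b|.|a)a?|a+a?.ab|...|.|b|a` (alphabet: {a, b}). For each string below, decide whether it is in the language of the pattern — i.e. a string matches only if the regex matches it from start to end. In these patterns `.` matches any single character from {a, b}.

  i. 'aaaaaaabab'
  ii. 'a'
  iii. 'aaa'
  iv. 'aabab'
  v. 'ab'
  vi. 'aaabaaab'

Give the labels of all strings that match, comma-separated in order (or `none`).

i → match
ii → match
iii → match
iv → match
v → no match
vi → no match

i, ii, iii, iv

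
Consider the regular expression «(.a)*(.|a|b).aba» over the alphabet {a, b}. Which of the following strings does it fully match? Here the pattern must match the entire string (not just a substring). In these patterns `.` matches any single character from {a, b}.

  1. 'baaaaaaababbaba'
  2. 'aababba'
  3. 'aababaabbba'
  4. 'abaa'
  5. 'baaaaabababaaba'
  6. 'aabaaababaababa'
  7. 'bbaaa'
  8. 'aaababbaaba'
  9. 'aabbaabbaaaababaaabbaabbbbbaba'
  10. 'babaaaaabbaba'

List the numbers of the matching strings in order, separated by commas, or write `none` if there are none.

1 → match
2 → no match — must end with 'aba'
3 → no match — must end with 'aba'
4 → no match — must end with 'aba'
5 → match
6 → match
7 → no match — must end with 'aba'
8 → no match
9 → no match
10 → match

1, 5, 6, 10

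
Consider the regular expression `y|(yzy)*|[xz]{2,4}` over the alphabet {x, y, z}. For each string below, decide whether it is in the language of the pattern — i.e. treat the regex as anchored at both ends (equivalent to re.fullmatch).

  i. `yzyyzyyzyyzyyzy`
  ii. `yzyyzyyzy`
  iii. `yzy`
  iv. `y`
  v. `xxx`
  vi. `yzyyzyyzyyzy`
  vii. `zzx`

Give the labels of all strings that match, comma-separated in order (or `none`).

i, ii, iii, iv, v, vi, vii

i → match
ii → match
iii → match
iv → match
v → match
vi → match
vii → match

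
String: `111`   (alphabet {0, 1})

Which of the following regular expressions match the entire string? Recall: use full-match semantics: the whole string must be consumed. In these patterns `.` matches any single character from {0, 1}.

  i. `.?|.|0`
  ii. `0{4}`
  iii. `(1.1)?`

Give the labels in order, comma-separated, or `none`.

i → no match
ii → no match — must start with `0`
iii → match

iii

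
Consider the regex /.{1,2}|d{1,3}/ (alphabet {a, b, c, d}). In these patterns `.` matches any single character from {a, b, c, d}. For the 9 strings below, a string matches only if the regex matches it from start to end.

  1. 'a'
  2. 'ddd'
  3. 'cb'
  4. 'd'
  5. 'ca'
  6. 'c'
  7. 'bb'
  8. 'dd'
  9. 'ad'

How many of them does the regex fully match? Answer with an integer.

9

1 → match
2 → match
3 → match
4 → match
5 → match
6 → match
7 → match
8 → match
9 → match
Total matched: 9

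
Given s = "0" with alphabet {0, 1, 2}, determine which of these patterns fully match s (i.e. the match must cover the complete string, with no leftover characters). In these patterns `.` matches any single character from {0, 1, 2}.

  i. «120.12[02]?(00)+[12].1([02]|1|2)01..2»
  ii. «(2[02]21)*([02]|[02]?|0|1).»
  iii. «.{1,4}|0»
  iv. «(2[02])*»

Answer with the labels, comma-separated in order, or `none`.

ii, iii

i → no match — must start with "120"
ii → match
iii → match
iv → no match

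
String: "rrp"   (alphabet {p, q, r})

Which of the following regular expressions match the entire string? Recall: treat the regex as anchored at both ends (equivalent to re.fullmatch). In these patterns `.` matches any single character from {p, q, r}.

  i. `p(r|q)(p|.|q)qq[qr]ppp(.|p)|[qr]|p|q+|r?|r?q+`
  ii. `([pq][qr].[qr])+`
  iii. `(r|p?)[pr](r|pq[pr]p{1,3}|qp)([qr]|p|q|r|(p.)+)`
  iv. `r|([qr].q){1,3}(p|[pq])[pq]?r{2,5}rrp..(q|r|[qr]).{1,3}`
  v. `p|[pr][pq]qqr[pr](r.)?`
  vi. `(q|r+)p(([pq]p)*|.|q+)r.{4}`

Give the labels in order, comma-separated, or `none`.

iii

i → no match
ii → no match
iii → match
iv → no match
v → no match
vi → no match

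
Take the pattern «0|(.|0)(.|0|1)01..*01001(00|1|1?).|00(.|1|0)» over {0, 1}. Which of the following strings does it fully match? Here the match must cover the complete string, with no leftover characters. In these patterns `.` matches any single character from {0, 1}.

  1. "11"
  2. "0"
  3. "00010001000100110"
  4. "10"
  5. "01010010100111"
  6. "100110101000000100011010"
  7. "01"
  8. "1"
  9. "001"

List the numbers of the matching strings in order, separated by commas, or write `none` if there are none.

1 → no match
2 → match
3 → match
4 → no match
5 → match
6 → no match
7 → no match
8 → no match
9 → match

2, 3, 5, 9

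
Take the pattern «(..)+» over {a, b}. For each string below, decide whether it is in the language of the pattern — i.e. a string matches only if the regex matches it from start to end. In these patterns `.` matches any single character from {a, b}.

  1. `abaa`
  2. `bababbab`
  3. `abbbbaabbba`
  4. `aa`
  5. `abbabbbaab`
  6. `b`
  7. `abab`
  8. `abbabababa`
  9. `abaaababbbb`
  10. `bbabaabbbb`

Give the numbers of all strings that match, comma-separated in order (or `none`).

1, 2, 4, 5, 7, 8, 10

1 → match
2 → match
3 → no match
4 → match
5 → match
6 → no match
7 → match
8 → match
9 → no match
10 → match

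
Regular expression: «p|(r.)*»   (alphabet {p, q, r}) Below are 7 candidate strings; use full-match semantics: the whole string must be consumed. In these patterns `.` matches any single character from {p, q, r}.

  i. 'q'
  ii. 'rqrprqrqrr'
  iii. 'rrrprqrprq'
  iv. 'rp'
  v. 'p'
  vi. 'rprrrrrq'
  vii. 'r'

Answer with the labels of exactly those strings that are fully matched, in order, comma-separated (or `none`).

ii, iii, iv, v, vi

i. 'q' → no match
ii. 'rqrprqrqrr' → match
iii. 'rrrprqrprq' → match
iv. 'rp' → match
v. 'p' → match
vi. 'rprrrrrq' → match
vii. 'r' → no match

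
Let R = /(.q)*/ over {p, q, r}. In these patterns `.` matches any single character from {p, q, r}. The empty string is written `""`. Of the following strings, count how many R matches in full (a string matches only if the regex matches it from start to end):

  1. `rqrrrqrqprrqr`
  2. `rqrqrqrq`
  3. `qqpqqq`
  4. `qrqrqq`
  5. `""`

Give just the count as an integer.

1 → no match
2 → match
3 → match
4 → no match
5 → match
Total matched: 3

3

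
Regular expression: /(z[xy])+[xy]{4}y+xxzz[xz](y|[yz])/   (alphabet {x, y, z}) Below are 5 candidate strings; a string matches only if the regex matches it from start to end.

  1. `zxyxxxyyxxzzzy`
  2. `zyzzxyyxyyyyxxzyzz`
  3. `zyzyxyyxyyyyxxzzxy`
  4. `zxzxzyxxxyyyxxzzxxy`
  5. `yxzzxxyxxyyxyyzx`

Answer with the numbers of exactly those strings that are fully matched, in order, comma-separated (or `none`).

1 → match
2 → no match
3 → match
4 → no match
5 → no match — must start with `z`

1, 3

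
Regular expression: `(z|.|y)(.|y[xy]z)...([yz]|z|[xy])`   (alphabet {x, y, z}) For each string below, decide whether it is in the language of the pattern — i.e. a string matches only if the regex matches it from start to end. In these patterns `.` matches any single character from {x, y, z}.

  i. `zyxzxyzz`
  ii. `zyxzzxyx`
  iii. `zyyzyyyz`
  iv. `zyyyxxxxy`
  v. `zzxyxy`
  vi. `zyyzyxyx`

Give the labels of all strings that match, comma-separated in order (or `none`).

i, ii, iii, v, vi

i → match
ii → match
iii → match
iv → no match
v → match
vi → match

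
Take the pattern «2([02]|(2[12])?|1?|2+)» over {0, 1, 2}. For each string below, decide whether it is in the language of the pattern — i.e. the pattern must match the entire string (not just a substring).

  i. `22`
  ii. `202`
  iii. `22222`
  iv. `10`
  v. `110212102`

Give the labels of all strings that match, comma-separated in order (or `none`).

i, iii

i → match
ii → no match
iii → match
iv → no match — must start with `2`
v → no match — must start with `2`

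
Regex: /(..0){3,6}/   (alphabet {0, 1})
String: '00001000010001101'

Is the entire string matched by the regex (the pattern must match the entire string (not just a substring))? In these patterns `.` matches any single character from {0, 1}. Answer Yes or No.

No

Every match must end with '0', but '00001000010001101' does not.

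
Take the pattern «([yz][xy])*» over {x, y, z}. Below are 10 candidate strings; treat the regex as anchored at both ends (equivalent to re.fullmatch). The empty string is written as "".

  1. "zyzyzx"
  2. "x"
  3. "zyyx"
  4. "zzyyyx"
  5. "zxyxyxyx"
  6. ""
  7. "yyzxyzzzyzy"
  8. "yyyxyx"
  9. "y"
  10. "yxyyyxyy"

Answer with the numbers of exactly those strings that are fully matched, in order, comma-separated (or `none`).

1 → match
2 → no match
3 → match
4 → no match
5 → match
6 → match
7 → no match
8 → match
9 → no match
10 → match

1, 3, 5, 6, 8, 10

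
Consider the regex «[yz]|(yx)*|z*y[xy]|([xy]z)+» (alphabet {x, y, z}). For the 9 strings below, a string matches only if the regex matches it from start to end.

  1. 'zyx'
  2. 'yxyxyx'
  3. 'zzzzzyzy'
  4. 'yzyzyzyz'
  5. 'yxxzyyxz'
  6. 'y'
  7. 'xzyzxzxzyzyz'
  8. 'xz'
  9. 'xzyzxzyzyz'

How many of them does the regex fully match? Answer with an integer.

7

1 → match
2 → match
3 → no match
4 → match
5 → no match
6 → match
7 → match
8 → match
9 → match
Total matched: 7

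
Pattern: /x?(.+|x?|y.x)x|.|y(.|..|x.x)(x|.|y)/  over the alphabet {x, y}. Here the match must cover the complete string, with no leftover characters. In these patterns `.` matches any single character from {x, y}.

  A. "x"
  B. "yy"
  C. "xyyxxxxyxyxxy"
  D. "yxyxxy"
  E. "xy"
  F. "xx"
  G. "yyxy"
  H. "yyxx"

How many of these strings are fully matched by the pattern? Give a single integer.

A → match
B → no match
C → no match
D → no match
E → no match
F → match
G → match
H → match
Total matched: 4

4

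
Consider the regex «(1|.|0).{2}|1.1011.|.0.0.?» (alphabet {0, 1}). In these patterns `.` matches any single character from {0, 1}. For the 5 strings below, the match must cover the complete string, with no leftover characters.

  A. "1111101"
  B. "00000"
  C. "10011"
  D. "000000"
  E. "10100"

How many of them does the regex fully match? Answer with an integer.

A. "1111101" → no match
B. "00000" → match
C. "10011" → no match
D. "000000" → no match
E. "10100" → match
Total matched: 2

2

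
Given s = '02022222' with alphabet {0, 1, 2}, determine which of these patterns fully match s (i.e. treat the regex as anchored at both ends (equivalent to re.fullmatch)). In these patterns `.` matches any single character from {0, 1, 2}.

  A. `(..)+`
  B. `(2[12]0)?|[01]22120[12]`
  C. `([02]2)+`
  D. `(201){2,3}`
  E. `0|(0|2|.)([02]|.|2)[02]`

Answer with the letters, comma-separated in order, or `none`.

A, C

A → match
B → no match
C → match
D → no match — must start with '201'
E → no match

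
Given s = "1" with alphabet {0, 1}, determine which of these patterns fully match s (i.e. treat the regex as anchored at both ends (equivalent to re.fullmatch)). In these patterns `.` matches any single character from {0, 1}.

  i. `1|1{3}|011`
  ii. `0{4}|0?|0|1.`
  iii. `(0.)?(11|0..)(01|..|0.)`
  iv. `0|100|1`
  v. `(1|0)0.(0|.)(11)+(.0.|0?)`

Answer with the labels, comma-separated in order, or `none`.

i → match
ii → no match
iii → no match
iv → match
v → no match

i, iv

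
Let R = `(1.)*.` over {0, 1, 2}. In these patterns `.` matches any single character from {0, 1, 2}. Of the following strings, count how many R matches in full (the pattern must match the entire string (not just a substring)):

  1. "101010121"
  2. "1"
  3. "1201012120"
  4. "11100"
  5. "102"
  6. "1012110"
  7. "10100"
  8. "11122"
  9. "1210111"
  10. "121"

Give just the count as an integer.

9

1. "101010121" → match
2. "1" → match
3. "1201012120" → no match
4. "11100" → match
5. "102" → match
6. "1012110" → match
7. "10100" → match
8. "11122" → match
9. "1210111" → match
10. "121" → match
Total matched: 9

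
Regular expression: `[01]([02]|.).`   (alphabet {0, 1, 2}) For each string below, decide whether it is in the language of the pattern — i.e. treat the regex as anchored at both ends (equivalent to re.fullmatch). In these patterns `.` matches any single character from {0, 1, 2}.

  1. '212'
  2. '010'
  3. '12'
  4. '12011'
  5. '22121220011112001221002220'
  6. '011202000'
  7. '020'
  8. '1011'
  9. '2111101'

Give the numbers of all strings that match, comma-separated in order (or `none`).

1 → no match
2 → match
3 → no match
4 → no match
5 → no match
6 → no match
7 → match
8 → no match
9 → no match

2, 7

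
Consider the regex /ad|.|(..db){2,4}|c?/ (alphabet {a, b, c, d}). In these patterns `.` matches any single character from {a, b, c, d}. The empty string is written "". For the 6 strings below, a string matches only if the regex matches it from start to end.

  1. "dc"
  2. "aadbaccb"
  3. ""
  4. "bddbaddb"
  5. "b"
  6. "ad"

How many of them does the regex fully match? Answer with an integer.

1 → no match
2 → no match
3 → match
4 → match
5 → match
6 → match
Total matched: 4

4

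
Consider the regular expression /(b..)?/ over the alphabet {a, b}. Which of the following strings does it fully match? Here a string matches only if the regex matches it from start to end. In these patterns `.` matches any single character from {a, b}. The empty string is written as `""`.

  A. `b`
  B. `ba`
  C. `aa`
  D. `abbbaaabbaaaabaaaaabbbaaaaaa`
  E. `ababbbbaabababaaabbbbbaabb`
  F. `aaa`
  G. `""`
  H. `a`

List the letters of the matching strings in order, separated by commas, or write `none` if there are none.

G

A → no match
B → no match
C → no match
D → no match
E → no match
F → no match
G → match
H → no match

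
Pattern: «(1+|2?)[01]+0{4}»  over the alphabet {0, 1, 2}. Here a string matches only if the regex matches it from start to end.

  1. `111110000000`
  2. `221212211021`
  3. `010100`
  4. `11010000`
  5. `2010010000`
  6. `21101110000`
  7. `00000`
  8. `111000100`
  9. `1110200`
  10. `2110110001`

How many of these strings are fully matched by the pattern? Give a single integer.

5

1 → match
2 → no match — must end with `0`
3 → no match
4 → match
5 → match
6 → match
7 → match
8 → no match
9 → no match
10 → no match — must end with `0`
Total matched: 5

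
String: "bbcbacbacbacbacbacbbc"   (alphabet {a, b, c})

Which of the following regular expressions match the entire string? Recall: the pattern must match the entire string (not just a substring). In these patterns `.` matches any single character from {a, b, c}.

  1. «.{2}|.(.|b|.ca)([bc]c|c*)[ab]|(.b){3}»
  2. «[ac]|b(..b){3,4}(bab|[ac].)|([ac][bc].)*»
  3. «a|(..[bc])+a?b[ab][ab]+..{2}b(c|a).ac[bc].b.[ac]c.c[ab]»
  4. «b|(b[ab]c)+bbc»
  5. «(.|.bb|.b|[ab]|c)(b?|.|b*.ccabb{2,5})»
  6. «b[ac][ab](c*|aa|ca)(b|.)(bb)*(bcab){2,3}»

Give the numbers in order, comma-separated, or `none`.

1 → no match
2 → no match
3 → no match
4 → match
5 → no match
6 → no match — must end with "bcab"

4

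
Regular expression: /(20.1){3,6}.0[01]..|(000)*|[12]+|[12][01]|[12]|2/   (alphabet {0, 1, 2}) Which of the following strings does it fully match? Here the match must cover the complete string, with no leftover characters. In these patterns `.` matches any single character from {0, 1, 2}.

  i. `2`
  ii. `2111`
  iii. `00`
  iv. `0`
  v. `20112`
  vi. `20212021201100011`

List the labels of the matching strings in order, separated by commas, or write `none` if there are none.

i → match
ii → match
iii → no match
iv → no match
v → no match
vi → match

i, ii, vi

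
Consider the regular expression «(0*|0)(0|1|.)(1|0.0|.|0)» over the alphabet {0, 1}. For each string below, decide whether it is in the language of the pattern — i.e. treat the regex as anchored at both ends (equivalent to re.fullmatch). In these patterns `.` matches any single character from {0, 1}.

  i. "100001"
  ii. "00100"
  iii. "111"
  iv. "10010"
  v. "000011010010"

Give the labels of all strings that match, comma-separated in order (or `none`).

i. "100001" → no match
ii. "00100" → no match
iii. "111" → no match
iv. "10010" → no match
v. "000011010010" → no match

none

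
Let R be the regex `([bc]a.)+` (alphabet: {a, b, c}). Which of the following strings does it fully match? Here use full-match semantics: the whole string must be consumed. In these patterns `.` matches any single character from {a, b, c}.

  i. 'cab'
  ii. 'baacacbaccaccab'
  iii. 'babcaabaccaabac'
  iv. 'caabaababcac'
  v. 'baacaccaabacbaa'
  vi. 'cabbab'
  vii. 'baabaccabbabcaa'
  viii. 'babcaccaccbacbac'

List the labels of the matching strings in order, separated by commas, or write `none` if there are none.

i. 'cab' → match
ii → match
iii → match
iv. 'caabaababcac' → match
v → match
vi. 'cabbab' → match
vii → match
viii → no match

i, ii, iii, iv, v, vi, vii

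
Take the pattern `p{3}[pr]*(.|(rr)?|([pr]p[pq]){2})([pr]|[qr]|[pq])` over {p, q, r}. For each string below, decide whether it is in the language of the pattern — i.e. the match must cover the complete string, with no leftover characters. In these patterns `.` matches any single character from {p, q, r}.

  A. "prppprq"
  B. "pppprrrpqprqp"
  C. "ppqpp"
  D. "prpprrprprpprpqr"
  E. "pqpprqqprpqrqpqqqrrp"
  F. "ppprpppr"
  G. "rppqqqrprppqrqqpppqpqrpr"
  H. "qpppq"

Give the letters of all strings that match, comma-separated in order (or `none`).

A → no match
B → no match
C → no match
D → no match
E → no match
F → match
G → no match — must start with "p"
H → no match — must start with "p"

F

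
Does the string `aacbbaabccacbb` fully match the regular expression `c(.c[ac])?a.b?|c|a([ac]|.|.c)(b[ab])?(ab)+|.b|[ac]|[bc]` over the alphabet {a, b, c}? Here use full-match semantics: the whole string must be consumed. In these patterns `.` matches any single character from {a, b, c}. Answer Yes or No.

No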